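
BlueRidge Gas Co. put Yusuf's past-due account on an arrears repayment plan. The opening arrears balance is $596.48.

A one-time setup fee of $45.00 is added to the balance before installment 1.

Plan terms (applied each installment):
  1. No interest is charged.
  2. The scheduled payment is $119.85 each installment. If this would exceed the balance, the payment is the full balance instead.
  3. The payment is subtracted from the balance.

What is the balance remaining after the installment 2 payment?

$401.78

Installment 1: $641.48 − $119.85 → $521.63
Installment 2: $521.63 − $119.85 → $401.78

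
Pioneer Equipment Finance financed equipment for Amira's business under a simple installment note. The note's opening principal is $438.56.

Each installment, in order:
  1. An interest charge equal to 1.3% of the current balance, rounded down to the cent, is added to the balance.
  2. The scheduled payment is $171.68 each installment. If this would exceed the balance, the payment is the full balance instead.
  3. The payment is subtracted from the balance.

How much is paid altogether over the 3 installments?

Installment 1: opening $438.56; interest $5.70 → $444.26; payment $171.68; balance $272.58
Installment 2: opening $272.58; interest $3.54 → $276.12; payment $171.68; balance $104.44
Installment 3: opening $104.44; interest $1.35 → $105.79; payment $105.79; balance $0.00
Total paid: $449.15

$449.15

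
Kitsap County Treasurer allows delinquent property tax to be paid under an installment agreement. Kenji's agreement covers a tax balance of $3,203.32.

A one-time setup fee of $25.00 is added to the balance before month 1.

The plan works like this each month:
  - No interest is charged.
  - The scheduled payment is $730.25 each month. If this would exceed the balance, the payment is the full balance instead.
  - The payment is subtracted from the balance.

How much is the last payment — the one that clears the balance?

$307.32

# | Opening | Payment | End bal
1 | $3,228.32 | $730.25 | $2,498.07
2 | $2,498.07 | $730.25 | $1,767.82
3 | $1,767.82 | $730.25 | $1,037.57
4 | $1,037.57 | $730.25 | $307.32
5 | $307.32 | $307.32 | $0.00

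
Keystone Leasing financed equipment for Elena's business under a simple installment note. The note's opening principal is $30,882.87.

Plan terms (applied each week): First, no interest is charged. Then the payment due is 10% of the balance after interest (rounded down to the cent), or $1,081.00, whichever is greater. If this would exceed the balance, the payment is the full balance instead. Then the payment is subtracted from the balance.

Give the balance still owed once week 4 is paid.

$20,262.27

# | Opening | Payment | End bal
1 | $30,882.87 | $3,088.28 | $27,794.59
2 | $27,794.59 | $2,779.45 | $25,015.14
3 | $25,015.14 | $2,501.51 | $22,513.63
4 | $22,513.63 | $2,251.36 | $20,262.27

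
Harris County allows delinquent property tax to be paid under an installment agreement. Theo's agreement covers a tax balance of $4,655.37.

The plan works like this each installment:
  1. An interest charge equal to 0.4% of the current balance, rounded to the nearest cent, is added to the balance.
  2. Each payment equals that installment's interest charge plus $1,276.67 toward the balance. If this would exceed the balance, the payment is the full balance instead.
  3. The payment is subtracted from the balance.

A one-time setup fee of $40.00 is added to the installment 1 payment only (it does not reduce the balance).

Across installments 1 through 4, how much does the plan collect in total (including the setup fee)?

Installment 1: opening $4,655.37; interest $18.62 → $4,673.99; payment $1,295.29 (+ $40.00 fee); balance $3,378.70
Installment 2: opening $3,378.70; interest $13.51 → $3,392.21; payment $1,290.18; balance $2,102.03
Installment 3: opening $2,102.03; interest $8.41 → $2,110.44; payment $1,285.08; balance $825.36
Installment 4: opening $825.36; interest $3.30 → $828.66; payment $828.66; balance $0.00
Total paid: $4,739.21

$4,739.21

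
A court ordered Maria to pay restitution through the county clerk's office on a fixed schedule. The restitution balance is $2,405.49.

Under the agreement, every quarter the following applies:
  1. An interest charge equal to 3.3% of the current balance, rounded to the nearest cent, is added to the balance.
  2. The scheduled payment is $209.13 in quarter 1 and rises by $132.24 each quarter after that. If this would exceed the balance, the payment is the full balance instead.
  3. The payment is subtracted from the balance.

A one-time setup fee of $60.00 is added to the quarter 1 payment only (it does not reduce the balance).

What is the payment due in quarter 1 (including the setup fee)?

$269.13

# | Opening | Interest | Payment | Fee | End bal
1 | $2,405.49 | $79.38 | $209.13 | $60.00 | $2,275.74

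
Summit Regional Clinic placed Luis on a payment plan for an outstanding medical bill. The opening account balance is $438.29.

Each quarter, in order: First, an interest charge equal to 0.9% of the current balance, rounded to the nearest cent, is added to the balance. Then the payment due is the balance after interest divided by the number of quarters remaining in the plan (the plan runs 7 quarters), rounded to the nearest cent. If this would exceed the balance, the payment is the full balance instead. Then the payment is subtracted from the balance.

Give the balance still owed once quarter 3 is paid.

$257.27

Quarter 1: opening $438.29; interest $3.94 → $442.23; payment $63.18; balance $379.05
Quarter 2: opening $379.05; interest $3.41 → $382.46; payment $63.74; balance $318.72
Quarter 3: opening $318.72; interest $2.87 → $321.59; payment $64.32; balance $257.27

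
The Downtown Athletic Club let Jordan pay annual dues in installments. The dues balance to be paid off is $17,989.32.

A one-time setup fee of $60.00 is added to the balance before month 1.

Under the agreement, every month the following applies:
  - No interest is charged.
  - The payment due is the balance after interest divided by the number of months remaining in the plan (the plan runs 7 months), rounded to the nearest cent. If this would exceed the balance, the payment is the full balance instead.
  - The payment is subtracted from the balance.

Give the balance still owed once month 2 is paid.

Month 1: opening $18,049.32; payment $2,578.47; balance $15,470.85
Month 2: opening $15,470.85; payment $2,578.48; balance $12,892.37

$12,892.37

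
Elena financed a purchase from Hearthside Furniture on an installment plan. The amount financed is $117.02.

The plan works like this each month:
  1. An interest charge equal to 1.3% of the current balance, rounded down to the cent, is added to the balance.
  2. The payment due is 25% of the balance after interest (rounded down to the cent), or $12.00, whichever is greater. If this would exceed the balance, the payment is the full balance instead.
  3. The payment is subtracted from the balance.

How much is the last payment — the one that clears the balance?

$4.09

Month 1: opening $117.02; interest $1.52 → $118.54; payment $29.63; balance $88.91
Month 2: opening $88.91; interest $1.15 → $90.06; payment $22.51; balance $67.55
Month 3: opening $67.55; interest $0.87 → $68.42; payment $17.10; balance $51.32
Month 4: opening $51.32; interest $0.66 → $51.98; payment $12.99; balance $38.99
Month 5: opening $38.99; interest $0.50 → $39.49; payment $12.00; balance $27.49
Month 6: opening $27.49; interest $0.35 → $27.84; payment $12.00; balance $15.84
Month 7: opening $15.84; interest $0.20 → $16.04; payment $12.00; balance $4.04
Month 8: opening $4.04; interest $0.05 → $4.09; payment $4.09; balance $0.00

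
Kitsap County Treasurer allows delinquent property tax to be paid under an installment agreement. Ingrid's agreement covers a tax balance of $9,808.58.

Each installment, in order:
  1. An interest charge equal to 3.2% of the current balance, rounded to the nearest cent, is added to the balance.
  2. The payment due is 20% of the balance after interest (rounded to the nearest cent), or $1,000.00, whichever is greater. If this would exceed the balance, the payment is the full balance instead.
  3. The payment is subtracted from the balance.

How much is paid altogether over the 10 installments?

Installment 1: opening $9,808.58; interest $313.87 → $10,122.45; payment $2,024.49; balance $8,097.96
Installment 2: opening $8,097.96; interest $259.13 → $8,357.09; payment $1,671.42; balance $6,685.67
Installment 3: opening $6,685.67; interest $213.94 → $6,899.61; payment $1,379.92; balance $5,519.69
Installment 4: opening $5,519.69; interest $176.63 → $5,696.32; payment $1,139.26; balance $4,557.06
Installment 5: opening $4,557.06; interest $145.83 → $4,702.89; payment $1,000.00; balance $3,702.89
Installment 6: opening $3,702.89; interest $118.49 → $3,821.38; payment $1,000.00; balance $2,821.38
Installment 7: opening $2,821.38; interest $90.28 → $2,911.66; payment $1,000.00; balance $1,911.66
Installment 8: opening $1,911.66; interest $61.17 → $1,972.83; payment $1,000.00; balance $972.83
Installment 9: opening $972.83; interest $31.13 → $1,003.96; payment $1,000.00; balance $3.96
Installment 10: opening $3.96; interest $0.13 → $4.09; payment $4.09; balance $0.00
Total paid: $11,219.18

$11,219.18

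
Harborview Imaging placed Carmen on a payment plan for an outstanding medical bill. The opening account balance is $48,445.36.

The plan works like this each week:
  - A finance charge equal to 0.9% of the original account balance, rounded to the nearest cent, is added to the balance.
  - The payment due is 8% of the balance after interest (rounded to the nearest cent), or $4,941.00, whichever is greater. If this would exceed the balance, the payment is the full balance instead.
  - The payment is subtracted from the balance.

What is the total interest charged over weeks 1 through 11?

# | Opening | Interest | Payment | End bal
1 | $48,445.36 | $436.01 | $4,941.00 | $43,940.37
2 | $43,940.37 | $436.01 | $4,941.00 | $39,435.38
3 | $39,435.38 | $436.01 | $4,941.00 | $34,930.39
4 | $34,930.39 | $436.01 | $4,941.00 | $30,425.40
5 | $30,425.40 | $436.01 | $4,941.00 | $25,920.41
6 | $25,920.41 | $436.01 | $4,941.00 | $21,415.42
7 | $21,415.42 | $436.01 | $4,941.00 | $16,910.43
8 | $16,910.43 | $436.01 | $4,941.00 | $12,405.44
9 | $12,405.44 | $436.01 | $4,941.00 | $7,900.45
10 | $7,900.45 | $436.01 | $4,941.00 | $3,395.46
11 | $3,395.46 | $436.01 | $3,831.47 | $0.00
Total interest: $436.01 + $436.01 + $436.01 + $436.01 + $436.01 + $436.01 + $436.01 + $436.01 + $436.01 + $436.01 + $436.01 = $4,796.11

$4,796.11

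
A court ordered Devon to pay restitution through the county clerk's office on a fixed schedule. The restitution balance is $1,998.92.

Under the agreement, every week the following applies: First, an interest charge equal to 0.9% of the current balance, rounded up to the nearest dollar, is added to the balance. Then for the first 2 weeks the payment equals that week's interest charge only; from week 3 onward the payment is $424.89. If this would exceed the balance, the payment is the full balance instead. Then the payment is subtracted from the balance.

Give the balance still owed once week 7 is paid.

# | Opening | Interest | Payment | End bal
1 | $1,998.92 | $18.00 | $18.00 | $1,998.92
2 | $1,998.92 | $18.00 | $18.00 | $1,998.92
3 | $1,998.92 | $18.00 | $424.89 | $1,592.03
4 | $1,592.03 | $15.00 | $424.89 | $1,182.14
5 | $1,182.14 | $11.00 | $424.89 | $768.25
6 | $768.25 | $7.00 | $424.89 | $350.36
7 | $350.36 | $4.00 | $354.36 | $0.00

$0.00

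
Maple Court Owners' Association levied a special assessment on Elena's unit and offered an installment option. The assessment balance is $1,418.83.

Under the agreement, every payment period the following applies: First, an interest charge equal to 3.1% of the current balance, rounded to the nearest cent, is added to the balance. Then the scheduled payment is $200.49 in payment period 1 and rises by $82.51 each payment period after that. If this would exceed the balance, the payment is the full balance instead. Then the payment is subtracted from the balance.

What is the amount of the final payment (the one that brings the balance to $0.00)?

$265.70

Payment period 1: $1,418.83 +$43.98 interest = $1,462.81; pay $200.49 → $1,262.32
Payment period 2: $1,262.32 +$39.13 interest = $1,301.45; pay $283.00 → $1,018.45
Payment period 3: $1,018.45 +$31.57 interest = $1,050.02; pay $365.51 → $684.51
Payment period 4: $684.51 +$21.22 interest = $705.73; pay $448.02 → $257.71
Payment period 5: $257.71 +$7.99 interest = $265.70; pay $265.70 → $0.00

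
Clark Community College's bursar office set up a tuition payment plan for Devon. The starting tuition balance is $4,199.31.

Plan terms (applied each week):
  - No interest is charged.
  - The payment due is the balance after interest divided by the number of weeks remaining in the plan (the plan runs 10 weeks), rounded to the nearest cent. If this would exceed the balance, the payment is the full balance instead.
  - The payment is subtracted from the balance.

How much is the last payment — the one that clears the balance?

Week 1: opening $4,199.31; payment $419.93; balance $3,779.38
Week 2: opening $3,779.38; payment $419.93; balance $3,359.45
Week 3: opening $3,359.45; payment $419.93; balance $2,939.52
Week 4: opening $2,939.52; payment $419.93; balance $2,519.59
Week 5: opening $2,519.59; payment $419.93; balance $2,099.66
Week 6: opening $2,099.66; payment $419.93; balance $1,679.73
Week 7: opening $1,679.73; payment $419.93; balance $1,259.80
Week 8: opening $1,259.80; payment $419.93; balance $839.87
Week 9: opening $839.87; payment $419.94; balance $419.93
Week 10: opening $419.93; payment $419.93; balance $0.00

$419.93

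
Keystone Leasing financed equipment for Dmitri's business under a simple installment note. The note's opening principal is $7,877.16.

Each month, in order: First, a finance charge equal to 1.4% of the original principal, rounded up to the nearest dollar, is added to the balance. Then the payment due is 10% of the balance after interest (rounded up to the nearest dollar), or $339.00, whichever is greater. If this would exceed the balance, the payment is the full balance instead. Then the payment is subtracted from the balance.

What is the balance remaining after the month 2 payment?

$6,569.16

Month 1: $7,877.16 +$111.00 interest = $7,988.16; pay $799.00 → $7,189.16
Month 2: $7,189.16 +$111.00 interest = $7,300.16; pay $731.00 → $6,569.16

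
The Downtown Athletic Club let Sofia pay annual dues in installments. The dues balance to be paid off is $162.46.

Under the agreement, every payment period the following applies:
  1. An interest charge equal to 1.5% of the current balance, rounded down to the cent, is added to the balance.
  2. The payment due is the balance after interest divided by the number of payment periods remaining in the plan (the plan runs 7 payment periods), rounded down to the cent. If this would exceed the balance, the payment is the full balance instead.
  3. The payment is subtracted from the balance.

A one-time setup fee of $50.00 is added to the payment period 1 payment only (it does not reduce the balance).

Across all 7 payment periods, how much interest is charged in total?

$10.02

# | Opening | Interest | Payment | Fee | End bal
1 | $162.46 | $2.43 | $23.55 | $50.00 | $141.34
2 | $141.34 | $2.12 | $23.91 | — | $119.55
3 | $119.55 | $1.79 | $24.26 | — | $97.08
4 | $97.08 | $1.45 | $24.63 | — | $73.90
5 | $73.90 | $1.10 | $25.00 | — | $50.00
6 | $50.00 | $0.75 | $25.37 | — | $25.38
7 | $25.38 | $0.38 | $25.76 | — | $0.00
Total interest: $2.43 + $2.12 + $1.79 + $1.45 + $1.10 + $0.75 + $0.38 = $10.02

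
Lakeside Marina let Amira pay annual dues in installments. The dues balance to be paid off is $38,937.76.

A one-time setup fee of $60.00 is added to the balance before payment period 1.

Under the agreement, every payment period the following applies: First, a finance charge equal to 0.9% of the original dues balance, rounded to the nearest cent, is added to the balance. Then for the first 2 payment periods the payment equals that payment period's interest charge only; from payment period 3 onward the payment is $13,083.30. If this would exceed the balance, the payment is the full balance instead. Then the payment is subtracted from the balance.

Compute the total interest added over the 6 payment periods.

$2,102.64

Payment period 1: $38,997.76 +$350.44 interest = $39,348.20; pay $350.44 → $38,997.76
Payment period 2: $38,997.76 +$350.44 interest = $39,348.20; pay $350.44 → $38,997.76
Payment period 3: $38,997.76 +$350.44 interest = $39,348.20; pay $13,083.30 → $26,264.90
Payment period 4: $26,264.90 +$350.44 interest = $26,615.34; pay $13,083.30 → $13,532.04
Payment period 5: $13,532.04 +$350.44 interest = $13,882.48; pay $13,083.30 → $799.18
Payment period 6: $799.18 +$350.44 interest = $1,149.62; pay $1,149.62 → $0.00
Total interest: $350.44 + $350.44 + $350.44 + $350.44 + $350.44 + $350.44 = $2,102.64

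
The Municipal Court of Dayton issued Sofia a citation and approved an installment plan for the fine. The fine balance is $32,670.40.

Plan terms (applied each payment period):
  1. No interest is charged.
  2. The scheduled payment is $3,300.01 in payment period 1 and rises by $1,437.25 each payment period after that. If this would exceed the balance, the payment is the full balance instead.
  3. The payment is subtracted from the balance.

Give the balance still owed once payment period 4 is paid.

$10,846.86

# | Opening | Payment | End bal
1 | $32,670.40 | $3,300.01 | $29,370.39
2 | $29,370.39 | $4,737.26 | $24,633.13
3 | $24,633.13 | $6,174.51 | $18,458.62
4 | $18,458.62 | $7,611.76 | $10,846.86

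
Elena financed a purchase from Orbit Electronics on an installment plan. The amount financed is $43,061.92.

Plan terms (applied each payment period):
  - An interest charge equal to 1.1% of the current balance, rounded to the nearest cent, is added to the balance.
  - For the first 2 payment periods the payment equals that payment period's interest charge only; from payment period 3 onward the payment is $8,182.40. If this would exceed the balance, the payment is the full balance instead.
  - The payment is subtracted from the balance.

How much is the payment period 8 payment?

$3,701.26

Payment period 1: $43,061.92 +$473.68 interest = $43,535.60; pay $473.68 → $43,061.92
Payment period 2: $43,061.92 +$473.68 interest = $43,535.60; pay $473.68 → $43,061.92
Payment period 3: $43,061.92 +$473.68 interest = $43,535.60; pay $8,182.40 → $35,353.20
Payment period 4: $35,353.20 +$388.89 interest = $35,742.09; pay $8,182.40 → $27,559.69
Payment period 5: $27,559.69 +$303.16 interest = $27,862.85; pay $8,182.40 → $19,680.45
Payment period 6: $19,680.45 +$216.48 interest = $19,896.93; pay $8,182.40 → $11,714.53
Payment period 7: $11,714.53 +$128.86 interest = $11,843.39; pay $8,182.40 → $3,660.99
Payment period 8: $3,660.99 +$40.27 interest = $3,701.26; pay $3,701.26 → $0.00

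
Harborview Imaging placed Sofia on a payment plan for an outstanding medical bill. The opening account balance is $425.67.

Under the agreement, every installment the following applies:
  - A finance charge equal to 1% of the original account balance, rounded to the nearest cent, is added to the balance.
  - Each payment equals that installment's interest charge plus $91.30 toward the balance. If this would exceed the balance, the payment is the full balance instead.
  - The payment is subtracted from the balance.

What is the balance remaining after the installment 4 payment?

# | Opening | Interest | Payment | End bal
1 | $425.67 | $4.26 | $95.56 | $334.37
2 | $334.37 | $4.26 | $95.56 | $243.07
3 | $243.07 | $4.26 | $95.56 | $151.77
4 | $151.77 | $4.26 | $95.56 | $60.47

$60.47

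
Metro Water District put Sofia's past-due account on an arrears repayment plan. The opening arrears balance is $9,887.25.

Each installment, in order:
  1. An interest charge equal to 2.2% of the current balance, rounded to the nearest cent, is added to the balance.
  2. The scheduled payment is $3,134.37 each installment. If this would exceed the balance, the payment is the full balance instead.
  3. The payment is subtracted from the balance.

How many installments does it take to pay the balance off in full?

4

Installment 1: opening $9,887.25; interest $217.52 → $10,104.77; payment $3,134.37; balance $6,970.40
Installment 2: opening $6,970.40; interest $153.35 → $7,123.75; payment $3,134.37; balance $3,989.38
Installment 3: opening $3,989.38; interest $87.77 → $4,077.15; payment $3,134.37; balance $942.78
Installment 4: opening $942.78; interest $20.74 → $963.52; payment $963.52; balance $0.00
Balance reaches $0.00 in installment 4.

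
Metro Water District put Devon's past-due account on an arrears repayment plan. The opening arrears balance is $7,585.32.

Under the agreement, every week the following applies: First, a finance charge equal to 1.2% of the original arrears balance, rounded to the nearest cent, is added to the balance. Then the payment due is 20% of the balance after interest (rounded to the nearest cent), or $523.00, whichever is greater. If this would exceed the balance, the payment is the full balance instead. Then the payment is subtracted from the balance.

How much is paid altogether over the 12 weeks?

$8,677.56

# | Opening | Interest | Payment | End bal
1 | $7,585.32 | $91.02 | $1,535.27 | $6,141.07
2 | $6,141.07 | $91.02 | $1,246.42 | $4,985.67
3 | $4,985.67 | $91.02 | $1,015.34 | $4,061.35
4 | $4,061.35 | $91.02 | $830.47 | $3,321.90
5 | $3,321.90 | $91.02 | $682.58 | $2,730.34
6 | $2,730.34 | $91.02 | $564.27 | $2,257.09
7 | $2,257.09 | $91.02 | $523.00 | $1,825.11
8 | $1,825.11 | $91.02 | $523.00 | $1,393.13
9 | $1,393.13 | $91.02 | $523.00 | $961.15
10 | $961.15 | $91.02 | $523.00 | $529.17
11 | $529.17 | $91.02 | $523.00 | $97.19
12 | $97.19 | $91.02 | $188.21 | $0.00
Total paid: $8,677.56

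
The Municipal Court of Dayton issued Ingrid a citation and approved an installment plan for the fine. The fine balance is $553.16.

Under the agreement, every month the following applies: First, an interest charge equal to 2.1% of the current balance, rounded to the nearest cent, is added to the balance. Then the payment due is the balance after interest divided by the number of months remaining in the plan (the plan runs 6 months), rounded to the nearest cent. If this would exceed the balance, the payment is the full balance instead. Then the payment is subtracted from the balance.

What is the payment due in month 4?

$100.18

Month 1: $553.16 +$11.62 interest = $564.78; pay $94.13 → $470.65
Month 2: $470.65 +$9.88 interest = $480.53; pay $96.11 → $384.42
Month 3: $384.42 +$8.07 interest = $392.49; pay $98.12 → $294.37
Month 4: $294.37 +$6.18 interest = $300.55; pay $100.18 → $200.37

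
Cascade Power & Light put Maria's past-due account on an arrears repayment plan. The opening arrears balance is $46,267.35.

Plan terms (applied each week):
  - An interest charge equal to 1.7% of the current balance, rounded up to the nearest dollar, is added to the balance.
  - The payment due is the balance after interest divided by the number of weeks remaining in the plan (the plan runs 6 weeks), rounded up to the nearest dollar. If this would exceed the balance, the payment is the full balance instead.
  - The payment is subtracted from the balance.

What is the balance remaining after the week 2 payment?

Week 1: opening $46,267.35; interest $787.00 → $47,054.35; payment $7,843.00; balance $39,211.35
Week 2: opening $39,211.35; interest $667.00 → $39,878.35; payment $7,976.00; balance $31,902.35

$31,902.35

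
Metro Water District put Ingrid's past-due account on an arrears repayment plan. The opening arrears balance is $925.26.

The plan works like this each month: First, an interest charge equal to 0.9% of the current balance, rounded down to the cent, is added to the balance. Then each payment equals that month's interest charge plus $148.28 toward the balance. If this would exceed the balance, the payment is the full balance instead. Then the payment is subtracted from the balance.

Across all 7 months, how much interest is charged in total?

Month 1: opening $925.26; interest $8.32 → $933.58; payment $156.60; balance $776.98
Month 2: opening $776.98; interest $6.99 → $783.97; payment $155.27; balance $628.70
Month 3: opening $628.70; interest $5.65 → $634.35; payment $153.93; balance $480.42
Month 4: opening $480.42; interest $4.32 → $484.74; payment $152.60; balance $332.14
Month 5: opening $332.14; interest $2.98 → $335.12; payment $151.26; balance $183.86
Month 6: opening $183.86; interest $1.65 → $185.51; payment $149.93; balance $35.58
Month 7: opening $35.58; interest $0.32 → $35.90; payment $35.90; balance $0.00
Total interest: $8.32 + $6.99 + $5.65 + $4.32 + $2.98 + $1.65 + $0.32 = $30.23

$30.23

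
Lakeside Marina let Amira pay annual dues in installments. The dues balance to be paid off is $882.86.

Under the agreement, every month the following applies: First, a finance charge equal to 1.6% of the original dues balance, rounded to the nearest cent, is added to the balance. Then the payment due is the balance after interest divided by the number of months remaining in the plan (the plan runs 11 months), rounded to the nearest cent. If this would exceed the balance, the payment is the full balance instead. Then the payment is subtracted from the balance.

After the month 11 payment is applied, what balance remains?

Month 1: opening $882.86; interest $14.13 → $896.99; payment $81.54; balance $815.45
Month 2: opening $815.45; interest $14.13 → $829.58; payment $82.96; balance $746.62
Month 3: opening $746.62; interest $14.13 → $760.75; payment $84.53; balance $676.22
Month 4: opening $676.22; interest $14.13 → $690.35; payment $86.29; balance $604.06
Month 5: opening $604.06; interest $14.13 → $618.19; payment $88.31; balance $529.88
Month 6: opening $529.88; interest $14.13 → $544.01; payment $90.67; balance $453.34
Month 7: opening $453.34; interest $14.13 → $467.47; payment $93.49; balance $373.98
Month 8: opening $373.98; interest $14.13 → $388.11; payment $97.03; balance $291.08
Month 9: opening $291.08; interest $14.13 → $305.21; payment $101.74; balance $203.47
Month 10: opening $203.47; interest $14.13 → $217.60; payment $108.80; balance $108.80
Month 11: opening $108.80; interest $14.13 → $122.93; payment $122.93; balance $0.00

$0.00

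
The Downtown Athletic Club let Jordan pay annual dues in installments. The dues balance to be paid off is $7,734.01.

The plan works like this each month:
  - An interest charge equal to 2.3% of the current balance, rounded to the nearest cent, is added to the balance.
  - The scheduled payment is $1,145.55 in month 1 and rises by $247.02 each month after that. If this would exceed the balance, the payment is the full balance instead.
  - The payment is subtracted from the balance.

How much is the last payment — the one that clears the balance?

$143.49

Month 1: opening $7,734.01; interest $177.88 → $7,911.89; payment $1,145.55; balance $6,766.34
Month 2: opening $6,766.34; interest $155.63 → $6,921.97; payment $1,392.57; balance $5,529.40
Month 3: opening $5,529.40; interest $127.18 → $5,656.58; payment $1,639.59; balance $4,016.99
Month 4: opening $4,016.99; interest $92.39 → $4,109.38; payment $1,886.61; balance $2,222.77
Month 5: opening $2,222.77; interest $51.12 → $2,273.89; payment $2,133.63; balance $140.26
Month 6: opening $140.26; interest $3.23 → $143.49; payment $143.49; balance $0.00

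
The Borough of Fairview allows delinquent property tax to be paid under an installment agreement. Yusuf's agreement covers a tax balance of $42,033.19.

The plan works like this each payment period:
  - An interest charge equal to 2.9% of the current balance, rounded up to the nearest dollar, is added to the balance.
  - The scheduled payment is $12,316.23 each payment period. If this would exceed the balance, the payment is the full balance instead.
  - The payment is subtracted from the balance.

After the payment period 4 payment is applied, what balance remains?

Payment period 1: opening $42,033.19; interest $1,219.00 → $43,252.19; payment $12,316.23; balance $30,935.96
Payment period 2: opening $30,935.96; interest $898.00 → $31,833.96; payment $12,316.23; balance $19,517.73
Payment period 3: opening $19,517.73; interest $567.00 → $20,084.73; payment $12,316.23; balance $7,768.50
Payment period 4: opening $7,768.50; interest $226.00 → $7,994.50; payment $7,994.50; balance $0.00

$0.00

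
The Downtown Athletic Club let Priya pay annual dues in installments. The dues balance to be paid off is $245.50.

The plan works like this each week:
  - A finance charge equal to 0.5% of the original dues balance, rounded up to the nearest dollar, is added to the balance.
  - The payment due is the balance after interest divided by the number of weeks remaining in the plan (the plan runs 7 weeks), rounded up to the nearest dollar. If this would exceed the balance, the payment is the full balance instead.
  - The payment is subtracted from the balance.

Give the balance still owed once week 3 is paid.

$143.50

Week 1: opening $245.50; interest $2.00 → $247.50; payment $36.00; balance $211.50
Week 2: opening $211.50; interest $2.00 → $213.50; payment $36.00; balance $177.50
Week 3: opening $177.50; interest $2.00 → $179.50; payment $36.00; balance $143.50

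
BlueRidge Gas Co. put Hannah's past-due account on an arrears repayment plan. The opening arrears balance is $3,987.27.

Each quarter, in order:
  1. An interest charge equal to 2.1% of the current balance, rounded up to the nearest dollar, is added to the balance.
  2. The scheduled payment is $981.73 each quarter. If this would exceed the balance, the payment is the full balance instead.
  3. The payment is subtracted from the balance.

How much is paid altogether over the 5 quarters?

# | Opening | Interest | Payment | End bal
1 | $3,987.27 | $84.00 | $981.73 | $3,089.54
2 | $3,089.54 | $65.00 | $981.73 | $2,172.81
3 | $2,172.81 | $46.00 | $981.73 | $1,237.08
4 | $1,237.08 | $26.00 | $981.73 | $281.35
5 | $281.35 | $6.00 | $287.35 | $0.00
Total paid: $4,214.27

$4,214.27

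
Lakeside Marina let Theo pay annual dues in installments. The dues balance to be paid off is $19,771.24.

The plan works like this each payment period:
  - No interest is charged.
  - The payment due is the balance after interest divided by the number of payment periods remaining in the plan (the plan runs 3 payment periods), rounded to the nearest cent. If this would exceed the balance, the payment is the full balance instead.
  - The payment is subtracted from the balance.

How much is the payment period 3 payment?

Payment period 1: $19,771.24 − $6,590.41 → $13,180.83
Payment period 2: $13,180.83 − $6,590.42 → $6,590.41
Payment period 3: $6,590.41 − $6,590.41 → $0.00

$6,590.41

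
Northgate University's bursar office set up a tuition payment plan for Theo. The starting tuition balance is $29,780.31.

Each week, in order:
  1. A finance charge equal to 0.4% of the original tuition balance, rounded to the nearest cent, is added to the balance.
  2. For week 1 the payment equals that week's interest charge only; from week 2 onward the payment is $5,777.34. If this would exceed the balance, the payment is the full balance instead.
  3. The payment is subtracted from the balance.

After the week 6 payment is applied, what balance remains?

$1,489.21

# | Opening | Interest | Payment | End bal
1 | $29,780.31 | $119.12 | $119.12 | $29,780.31
2 | $29,780.31 | $119.12 | $5,777.34 | $24,122.09
3 | $24,122.09 | $119.12 | $5,777.34 | $18,463.87
4 | $18,463.87 | $119.12 | $5,777.34 | $12,805.65
5 | $12,805.65 | $119.12 | $5,777.34 | $7,147.43
6 | $7,147.43 | $119.12 | $5,777.34 | $1,489.21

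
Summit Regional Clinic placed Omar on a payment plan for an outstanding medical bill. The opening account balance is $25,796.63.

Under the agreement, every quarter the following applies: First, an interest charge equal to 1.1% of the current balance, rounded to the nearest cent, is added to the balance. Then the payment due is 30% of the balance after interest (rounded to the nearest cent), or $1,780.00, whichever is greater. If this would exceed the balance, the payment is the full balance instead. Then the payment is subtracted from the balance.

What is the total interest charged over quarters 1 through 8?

$892.29

Quarter 1: $25,796.63 +$283.76 interest = $26,080.39; pay $7,824.12 → $18,256.27
Quarter 2: $18,256.27 +$200.82 interest = $18,457.09; pay $5,537.13 → $12,919.96
Quarter 3: $12,919.96 +$142.12 interest = $13,062.08; pay $3,918.62 → $9,143.46
Quarter 4: $9,143.46 +$100.58 interest = $9,244.04; pay $2,773.21 → $6,470.83
Quarter 5: $6,470.83 +$71.18 interest = $6,542.01; pay $1,962.60 → $4,579.41
Quarter 6: $4,579.41 +$50.37 interest = $4,629.78; pay $1,780.00 → $2,849.78
Quarter 7: $2,849.78 +$31.35 interest = $2,881.13; pay $1,780.00 → $1,101.13
Quarter 8: $1,101.13 +$12.11 interest = $1,113.24; pay $1,113.24 → $0.00
Total interest: $283.76 + $200.82 + $142.12 + $100.58 + $71.18 + $50.37 + $31.35 + $12.11 = $892.29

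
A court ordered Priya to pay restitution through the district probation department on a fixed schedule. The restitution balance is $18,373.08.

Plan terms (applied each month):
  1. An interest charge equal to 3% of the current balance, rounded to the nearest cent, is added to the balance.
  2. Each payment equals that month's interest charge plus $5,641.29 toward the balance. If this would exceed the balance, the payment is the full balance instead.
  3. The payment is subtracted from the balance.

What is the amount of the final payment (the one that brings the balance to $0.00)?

Month 1: $18,373.08 +$551.19 interest = $18,924.27; pay $6,192.48 → $12,731.79
Month 2: $12,731.79 +$381.95 interest = $13,113.74; pay $6,023.24 → $7,090.50
Month 3: $7,090.50 +$212.72 interest = $7,303.22; pay $5,854.01 → $1,449.21
Month 4: $1,449.21 +$43.48 interest = $1,492.69; pay $1,492.69 → $0.00

$1,492.69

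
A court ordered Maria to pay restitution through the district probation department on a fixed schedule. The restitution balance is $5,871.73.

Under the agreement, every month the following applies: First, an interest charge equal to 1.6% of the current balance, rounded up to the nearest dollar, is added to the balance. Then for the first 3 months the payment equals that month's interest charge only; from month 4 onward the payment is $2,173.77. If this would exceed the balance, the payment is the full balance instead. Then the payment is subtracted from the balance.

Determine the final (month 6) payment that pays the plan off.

$1,706.19

Month 1: opening $5,871.73; interest $94.00 → $5,965.73; payment $94.00; balance $5,871.73
Month 2: opening $5,871.73; interest $94.00 → $5,965.73; payment $94.00; balance $5,871.73
Month 3: opening $5,871.73; interest $94.00 → $5,965.73; payment $94.00; balance $5,871.73
Month 4: opening $5,871.73; interest $94.00 → $5,965.73; payment $2,173.77; balance $3,791.96
Month 5: opening $3,791.96; interest $61.00 → $3,852.96; payment $2,173.77; balance $1,679.19
Month 6: opening $1,679.19; interest $27.00 → $1,706.19; payment $1,706.19; balance $0.00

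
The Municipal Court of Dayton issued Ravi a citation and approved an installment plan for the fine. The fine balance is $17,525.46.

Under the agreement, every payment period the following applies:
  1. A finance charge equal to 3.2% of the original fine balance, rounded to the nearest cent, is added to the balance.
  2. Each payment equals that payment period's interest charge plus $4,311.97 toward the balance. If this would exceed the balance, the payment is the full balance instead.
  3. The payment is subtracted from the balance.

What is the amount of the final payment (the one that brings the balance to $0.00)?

Payment period 1: opening $17,525.46; interest $560.81 → $18,086.27; payment $4,872.78; balance $13,213.49
Payment period 2: opening $13,213.49; interest $560.81 → $13,774.30; payment $4,872.78; balance $8,901.52
Payment period 3: opening $8,901.52; interest $560.81 → $9,462.33; payment $4,872.78; balance $4,589.55
Payment period 4: opening $4,589.55; interest $560.81 → $5,150.36; payment $4,872.78; balance $277.58
Payment period 5: opening $277.58; interest $560.81 → $838.39; payment $838.39; balance $0.00

$838.39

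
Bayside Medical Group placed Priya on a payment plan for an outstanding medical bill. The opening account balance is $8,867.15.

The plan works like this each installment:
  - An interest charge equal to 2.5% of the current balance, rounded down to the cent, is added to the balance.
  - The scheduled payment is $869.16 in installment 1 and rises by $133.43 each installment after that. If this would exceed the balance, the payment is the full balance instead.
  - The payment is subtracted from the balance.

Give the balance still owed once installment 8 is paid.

# | Opening | Interest | Payment | End bal
1 | $8,867.15 | $221.67 | $869.16 | $8,219.66
2 | $8,219.66 | $205.49 | $1,002.59 | $7,422.56
3 | $7,422.56 | $185.56 | $1,136.02 | $6,472.10
4 | $6,472.10 | $161.80 | $1,269.45 | $5,364.45
5 | $5,364.45 | $134.11 | $1,402.88 | $4,095.68
6 | $4,095.68 | $102.39 | $1,536.31 | $2,661.76
7 | $2,661.76 | $66.54 | $1,669.74 | $1,058.56
8 | $1,058.56 | $26.46 | $1,085.02 | $0.00

$0.00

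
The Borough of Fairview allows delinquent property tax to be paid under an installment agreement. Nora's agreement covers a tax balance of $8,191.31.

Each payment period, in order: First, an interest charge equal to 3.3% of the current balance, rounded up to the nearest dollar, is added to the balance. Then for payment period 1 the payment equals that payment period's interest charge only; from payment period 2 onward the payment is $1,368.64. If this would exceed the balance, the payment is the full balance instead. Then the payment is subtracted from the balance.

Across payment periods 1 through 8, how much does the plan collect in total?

Payment period 1: opening $8,191.31; interest $271.00 → $8,462.31; payment $271.00; balance $8,191.31
Payment period 2: opening $8,191.31; interest $271.00 → $8,462.31; payment $1,368.64; balance $7,093.67
Payment period 3: opening $7,093.67; interest $235.00 → $7,328.67; payment $1,368.64; balance $5,960.03
Payment period 4: opening $5,960.03; interest $197.00 → $6,157.03; payment $1,368.64; balance $4,788.39
Payment period 5: opening $4,788.39; interest $159.00 → $4,947.39; payment $1,368.64; balance $3,578.75
Payment period 6: opening $3,578.75; interest $119.00 → $3,697.75; payment $1,368.64; balance $2,329.11
Payment period 7: opening $2,329.11; interest $77.00 → $2,406.11; payment $1,368.64; balance $1,037.47
Payment period 8: opening $1,037.47; interest $35.00 → $1,072.47; payment $1,072.47; balance $0.00
Total paid: $9,555.31

$9,555.31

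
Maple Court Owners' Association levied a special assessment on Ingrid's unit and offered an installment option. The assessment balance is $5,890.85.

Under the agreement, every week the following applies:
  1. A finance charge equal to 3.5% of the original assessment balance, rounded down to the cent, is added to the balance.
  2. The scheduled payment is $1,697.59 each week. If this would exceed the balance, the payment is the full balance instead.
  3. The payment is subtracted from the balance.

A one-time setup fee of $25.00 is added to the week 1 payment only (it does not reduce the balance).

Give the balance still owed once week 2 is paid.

Week 1: $5,890.85 +$206.17 interest = $6,097.02; pay $1,697.59 (+ $25.00 fee) → $4,399.43
Week 2: $4,399.43 +$206.17 interest = $4,605.60; pay $1,697.59 → $2,908.01

$2,908.01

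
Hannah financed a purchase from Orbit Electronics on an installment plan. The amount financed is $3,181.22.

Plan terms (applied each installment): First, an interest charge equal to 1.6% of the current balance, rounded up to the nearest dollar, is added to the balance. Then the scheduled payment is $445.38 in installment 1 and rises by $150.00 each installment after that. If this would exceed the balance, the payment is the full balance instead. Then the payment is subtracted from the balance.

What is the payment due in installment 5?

$667.70

Installment 1: $3,181.22 +$51.00 interest = $3,232.22; pay $445.38 → $2,786.84
Installment 2: $2,786.84 +$45.00 interest = $2,831.84; pay $595.38 → $2,236.46
Installment 3: $2,236.46 +$36.00 interest = $2,272.46; pay $745.38 → $1,527.08
Installment 4: $1,527.08 +$25.00 interest = $1,552.08; pay $895.38 → $656.70
Installment 5: $656.70 +$11.00 interest = $667.70; pay $667.70 → $0.00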